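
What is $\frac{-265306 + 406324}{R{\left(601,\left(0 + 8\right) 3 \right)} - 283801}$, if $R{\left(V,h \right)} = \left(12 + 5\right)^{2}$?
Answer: $- \frac{23503}{47252} \approx -0.4974$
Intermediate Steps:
$R{\left(V,h \right)} = 289$ ($R{\left(V,h \right)} = 17^{2} = 289$)
$\frac{-265306 + 406324}{R{\left(601,\left(0 + 8\right) 3 \right)} - 283801} = \frac{-265306 + 406324}{289 - 283801} = \frac{141018}{-283512} = 141018 \left(- \frac{1}{283512}\right) = - \frac{23503}{47252}$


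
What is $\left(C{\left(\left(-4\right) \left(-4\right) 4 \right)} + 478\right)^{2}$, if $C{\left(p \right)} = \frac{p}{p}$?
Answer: $229441$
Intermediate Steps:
$C{\left(p \right)} = 1$
$\left(C{\left(\left(-4\right) \left(-4\right) 4 \right)} + 478\right)^{2} = \left(1 + 478\right)^{2} = 479^{2} = 229441$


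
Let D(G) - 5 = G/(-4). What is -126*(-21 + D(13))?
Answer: 4851/2 ≈ 2425.5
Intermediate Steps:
D(G) = 5 - G/4 (D(G) = 5 + G/(-4) = 5 + G*(-1/4) = 5 - G/4)
-126*(-21 + D(13)) = -126*(-21 + (5 - 1/4*13)) = -126*(-21 + (5 - 13/4)) = -126*(-21 + 7/4) = -126*(-77/4) = 4851/2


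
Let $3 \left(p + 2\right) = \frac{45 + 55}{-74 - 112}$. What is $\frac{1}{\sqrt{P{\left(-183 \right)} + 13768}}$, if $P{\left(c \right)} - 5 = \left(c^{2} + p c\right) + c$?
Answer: $\frac{\sqrt{410635455}}{4415435} \approx 0.0045894$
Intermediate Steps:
$p = - \frac{608}{279}$ ($p = -2 + \frac{\left(45 + 55\right) \frac{1}{-74 - 112}}{3} = -2 + \frac{100 \frac{1}{-186}}{3} = -2 + \frac{100 \left(- \frac{1}{186}\right)}{3} = -2 + \frac{1}{3} \left(- \frac{50}{93}\right) = -2 - \frac{50}{279} = - \frac{608}{279} \approx -2.1792$)
$P{\left(c \right)} = 5 + c^{2} - \frac{329 c}{279}$ ($P{\left(c \right)} = 5 + \left(\left(c^{2} - \frac{608 c}{279}\right) + c\right) = 5 + \left(c^{2} - \frac{329 c}{279}\right) = 5 + c^{2} - \frac{329 c}{279}$)
$\frac{1}{\sqrt{P{\left(-183 \right)} + 13768}} = \frac{1}{\sqrt{\left(5 + \left(-183\right)^{2} - - \frac{20069}{93}\right) + 13768}} = \frac{1}{\sqrt{\left(5 + 33489 + \frac{20069}{93}\right) + 13768}} = \frac{1}{\sqrt{\frac{3135011}{93} + 13768}} = \frac{1}{\sqrt{\frac{4415435}{93}}} = \frac{1}{\frac{1}{93} \sqrt{410635455}} = \frac{\sqrt{410635455}}{4415435}$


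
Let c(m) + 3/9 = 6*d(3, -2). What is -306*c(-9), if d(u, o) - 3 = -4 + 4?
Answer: -5406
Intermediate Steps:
d(u, o) = 3 (d(u, o) = 3 + (-4 + 4) = 3 + 0 = 3)
c(m) = 53/3 (c(m) = -⅓ + 6*3 = -⅓ + 18 = 53/3)
-306*c(-9) = -306*53/3 = -5406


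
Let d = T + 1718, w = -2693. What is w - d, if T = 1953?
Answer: -6364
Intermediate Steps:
d = 3671 (d = 1953 + 1718 = 3671)
w - d = -2693 - 1*3671 = -2693 - 3671 = -6364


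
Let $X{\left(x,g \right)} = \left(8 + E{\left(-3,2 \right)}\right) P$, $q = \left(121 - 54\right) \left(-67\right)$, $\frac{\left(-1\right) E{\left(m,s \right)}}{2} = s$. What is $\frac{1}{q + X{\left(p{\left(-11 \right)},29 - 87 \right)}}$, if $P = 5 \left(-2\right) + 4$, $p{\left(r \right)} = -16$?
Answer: $- \frac{1}{4513} \approx -0.00022158$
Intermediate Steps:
$E{\left(m,s \right)} = - 2 s$
$P = -6$ ($P = -10 + 4 = -6$)
$q = -4489$ ($q = 67 \left(-67\right) = -4489$)
$X{\left(x,g \right)} = -24$ ($X{\left(x,g \right)} = \left(8 - 4\right) \left(-6\right) = 4 \left(-6\right) = -24$)
$\frac{1}{q + X{\left(p{\left(-11 \right)},29 - 87 \right)}} = \frac{1}{-4489 - 24} = \frac{1}{-4513} = - \frac{1}{4513}$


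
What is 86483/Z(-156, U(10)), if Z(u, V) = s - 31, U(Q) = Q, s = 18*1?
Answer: -86483/13 ≈ -6652.5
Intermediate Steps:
s = 18
Z(u, V) = -13 (Z(u, V) = 18 - 31 = -13)
86483/Z(-156, U(10)) = 86483/(-13) = 86483*(-1/13) = -86483/13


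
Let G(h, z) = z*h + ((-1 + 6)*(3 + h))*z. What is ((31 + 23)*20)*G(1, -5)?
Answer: -113400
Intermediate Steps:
G(h, z) = h*z + z*(15 + 5*h) (G(h, z) = h*z + (5*(3 + h))*z = h*z + (15 + 5*h)*z = h*z + z*(15 + 5*h))
((31 + 23)*20)*G(1, -5) = ((31 + 23)*20)*(3*(-5)*(5 + 2*1)) = (54*20)*(3*(-5)*(5 + 2)) = 1080*(3*(-5)*7) = 1080*(-105) = -113400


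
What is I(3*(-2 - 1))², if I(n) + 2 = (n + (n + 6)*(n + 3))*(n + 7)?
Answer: 400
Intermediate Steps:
I(n) = -2 + (7 + n)*(n + (3 + n)*(6 + n)) (I(n) = -2 + (n + (n + 6)*(n + 3))*(n + 7) = -2 + (n + (6 + n)*(3 + n))*(7 + n) = -2 + (n + (3 + n)*(6 + n))*(7 + n) = -2 + (7 + n)*(n + (3 + n)*(6 + n)))
I(3*(-2 - 1))² = (124 + (3*(-2 - 1))³ + 17*(3*(-2 - 1))² + 88*(3*(-2 - 1)))² = (124 + (3*(-3))³ + 17*(3*(-3))² + 88*(3*(-3)))² = (124 + (-9)³ + 17*(-9)² + 88*(-9))² = (124 - 729 + 17*81 - 792)² = (124 - 729 + 1377 - 792)² = (-20)² = 400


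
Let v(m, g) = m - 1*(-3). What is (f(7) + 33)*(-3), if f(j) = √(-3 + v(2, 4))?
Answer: -99 - 3*√2 ≈ -103.24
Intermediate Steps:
v(m, g) = 3 + m (v(m, g) = m + 3 = 3 + m)
f(j) = √2 (f(j) = √(-3 + (3 + 2)) = √(-3 + 5) = √2)
(f(7) + 33)*(-3) = (√2 + 33)*(-3) = (33 + √2)*(-3) = -99 - 3*√2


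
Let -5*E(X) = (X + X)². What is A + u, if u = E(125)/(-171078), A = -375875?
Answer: -32151965375/85539 ≈ -3.7588e+5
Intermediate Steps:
E(X) = -4*X²/5 (E(X) = -(X + X)²/5 = -4*X²/5)
u = 6250/85539 (u = -⅘*125²/(-171078) = -⅘*15625*(-1/171078) = -12500*(-1/171078) = 6250/85539 ≈ 0.073066)
A + u = -375875 + 6250/85539 = -32151965375/85539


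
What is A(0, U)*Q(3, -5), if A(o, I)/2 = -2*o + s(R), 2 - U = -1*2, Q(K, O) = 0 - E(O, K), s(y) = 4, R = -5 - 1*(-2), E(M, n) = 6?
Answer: -48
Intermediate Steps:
R = -3 (R = -5 + 2 = -3)
Q(K, O) = -6 (Q(K, O) = 0 - 1*6 = 0 - 6 = -6)
U = 4 (U = 2 - (-1)*2 = 2 - 1*(-2) = 2 + 2 = 4)
A(o, I) = 8 - 4*o (A(o, I) = 2*(-2*o + 4) = 2*(4 - 2*o) = 8 - 4*o)
A(0, U)*Q(3, -5) = (8 - 4*0)*(-6) = (8 + 0)*(-6) = 8*(-6) = -48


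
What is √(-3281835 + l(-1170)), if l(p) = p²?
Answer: I*√1912935 ≈ 1383.1*I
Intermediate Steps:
√(-3281835 + l(-1170)) = √(-3281835 + (-1170)²) = √(-3281835 + 1368900) = √(-1912935) = I*√1912935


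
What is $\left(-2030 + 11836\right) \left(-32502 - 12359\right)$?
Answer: $-439906966$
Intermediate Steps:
$\left(-2030 + 11836\right) \left(-32502 - 12359\right) = 9806 \left(-44861\right) = -439906966$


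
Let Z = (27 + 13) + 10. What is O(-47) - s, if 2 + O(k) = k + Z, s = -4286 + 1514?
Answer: 2773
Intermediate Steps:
Z = 50 (Z = 40 + 10 = 50)
s = -2772
O(k) = 48 + k (O(k) = -2 + (k + 50) = -2 + (50 + k) = 48 + k)
O(-47) - s = (48 - 47) - 1*(-2772) = 1 + 2772 = 2773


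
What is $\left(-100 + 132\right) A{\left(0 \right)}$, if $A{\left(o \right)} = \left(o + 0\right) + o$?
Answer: $0$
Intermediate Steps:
$A{\left(o \right)} = 2 o$ ($A{\left(o \right)} = o + o = 2 o$)
$\left(-100 + 132\right) A{\left(0 \right)} = \left(-100 + 132\right) 2 \cdot 0 = 32 \cdot 0 = 0$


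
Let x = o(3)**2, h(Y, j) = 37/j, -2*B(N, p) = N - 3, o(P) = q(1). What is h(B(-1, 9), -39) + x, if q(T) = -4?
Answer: 587/39 ≈ 15.051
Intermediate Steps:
o(P) = -4
B(N, p) = 3/2 - N/2 (B(N, p) = -(N - 3)/2 = -(-3 + N)/2 = 3/2 - N/2)
x = 16 (x = (-4)**2 = 16)
h(B(-1, 9), -39) + x = 37/(-39) + 16 = 37*(-1/39) + 16 = -37/39 + 16 = 587/39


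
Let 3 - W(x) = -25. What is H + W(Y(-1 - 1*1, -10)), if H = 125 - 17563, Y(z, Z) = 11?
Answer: -17410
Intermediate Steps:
H = -17438
W(x) = 28 (W(x) = 3 - 1*(-25) = 3 + 25 = 28)
H + W(Y(-1 - 1*1, -10)) = -17438 + 28 = -17410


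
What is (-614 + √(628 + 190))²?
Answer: (614 - √818)² ≈ 3.4269e+5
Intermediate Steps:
(-614 + √(628 + 190))² = (-614 + √818)²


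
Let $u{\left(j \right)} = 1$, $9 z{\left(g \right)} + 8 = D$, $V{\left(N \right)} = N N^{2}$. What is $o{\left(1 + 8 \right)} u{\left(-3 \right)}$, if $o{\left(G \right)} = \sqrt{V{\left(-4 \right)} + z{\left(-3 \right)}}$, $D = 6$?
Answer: $\frac{17 i \sqrt{2}}{3} \approx 8.0139 i$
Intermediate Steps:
$V{\left(N \right)} = N^{3}$
$z{\left(g \right)} = - \frac{2}{9}$ ($z{\left(g \right)} = - \frac{8}{9} + \frac{1}{9} \cdot 6 = - \frac{8}{9} + \frac{2}{3} = - \frac{2}{9}$)
$o{\left(G \right)} = \frac{17 i \sqrt{2}}{3}$ ($o{\left(G \right)} = \sqrt{\left(-4\right)^{3} - \frac{2}{9}} = \sqrt{-64 - \frac{2}{9}} = \sqrt{- \frac{578}{9}} = \frac{17 i \sqrt{2}}{3}$)
$o{\left(1 + 8 \right)} u{\left(-3 \right)} = \frac{17 i \sqrt{2}}{3} \cdot 1 = \frac{17 i \sqrt{2}}{3}$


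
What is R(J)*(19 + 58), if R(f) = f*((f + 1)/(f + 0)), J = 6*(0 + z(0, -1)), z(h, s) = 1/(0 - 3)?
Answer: -77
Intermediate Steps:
z(h, s) = -⅓ (z(h, s) = 1/(-3) = -⅓)
J = -2 (J = 6*(0 - ⅓) = 6*(-⅓) = -2)
R(f) = 1 + f (R(f) = f*((1 + f)/f) = 1 + f)
R(J)*(19 + 58) = (1 - 2)*(19 + 58) = -1*77 = -77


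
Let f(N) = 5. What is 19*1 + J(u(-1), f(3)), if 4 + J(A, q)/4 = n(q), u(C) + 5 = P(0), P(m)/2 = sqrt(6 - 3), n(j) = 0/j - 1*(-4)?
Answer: 19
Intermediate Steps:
n(j) = 4 (n(j) = 0 + 4 = 4)
P(m) = 2*sqrt(3) (P(m) = 2*sqrt(6 - 3) = 2*sqrt(3))
u(C) = -5 + 2*sqrt(3)
J(A, q) = 0 (J(A, q) = -16 + 4*4 = -16 + 16 = 0)
19*1 + J(u(-1), f(3)) = 19*1 + 0 = 19 + 0 = 19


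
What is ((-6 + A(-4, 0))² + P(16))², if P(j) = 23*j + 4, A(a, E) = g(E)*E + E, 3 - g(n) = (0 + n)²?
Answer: 166464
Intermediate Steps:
g(n) = 3 - n² (g(n) = 3 - (0 + n)² = 3 - n²)
A(a, E) = E + E*(3 - E²) (A(a, E) = (3 - E²)*E + E = E*(3 - E²) + E = E + E*(3 - E²))
P(j) = 4 + 23*j
((-6 + A(-4, 0))² + P(16))² = ((-6 + 0*(4 - 1*0²))² + (4 + 23*16))² = ((-6 + 0*(4 - 1*0))² + (4 + 368))² = ((-6 + 0*(4 + 0))² + 372)² = ((-6 + 0*4)² + 372)² = ((-6 + 0)² + 372)² = ((-6)² + 372)² = (36 + 372)² = 408² = 166464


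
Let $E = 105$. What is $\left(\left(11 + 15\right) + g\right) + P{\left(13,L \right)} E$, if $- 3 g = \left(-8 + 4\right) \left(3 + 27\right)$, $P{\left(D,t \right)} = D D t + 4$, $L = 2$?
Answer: $35976$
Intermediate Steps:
$P{\left(D,t \right)} = 4 + t D^{2}$ ($P{\left(D,t \right)} = D^{2} t + 4 = t D^{2} + 4 = 4 + t D^{2}$)
$g = 40$ ($g = - \frac{\left(-8 + 4\right) \left(3 + 27\right)}{3} = - \frac{\left(-4\right) 30}{3} = \left(- \frac{1}{3}\right) \left(-120\right) = 40$)
$\left(\left(11 + 15\right) + g\right) + P{\left(13,L \right)} E = \left(\left(11 + 15\right) + 40\right) + \left(4 + 2 \cdot 13^{2}\right) 105 = \left(26 + 40\right) + \left(4 + 2 \cdot 169\right) 105 = 66 + \left(4 + 338\right) 105 = 66 + 342 \cdot 105 = 66 + 35910 = 35976$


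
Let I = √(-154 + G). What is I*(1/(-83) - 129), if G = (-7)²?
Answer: -10708*I*√105/83 ≈ -1322.0*I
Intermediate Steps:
G = 49
I = I*√105 (I = √(-154 + 49) = √(-105) = I*√105 ≈ 10.247*I)
I*(1/(-83) - 129) = (I*√105)*(1/(-83) - 129) = (I*√105)*(-1/83 - 129) = (I*√105)*(-10708/83) = -10708*I*√105/83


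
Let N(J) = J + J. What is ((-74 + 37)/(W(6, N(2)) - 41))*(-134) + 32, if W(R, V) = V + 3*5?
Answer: -2127/11 ≈ -193.36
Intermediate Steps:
N(J) = 2*J
W(R, V) = 15 + V (W(R, V) = V + 15 = 15 + V)
((-74 + 37)/(W(6, N(2)) - 41))*(-134) + 32 = ((-74 + 37)/((15 + 2*2) - 41))*(-134) + 32 = -37/((15 + 4) - 41)*(-134) + 32 = -37/(19 - 41)*(-134) + 32 = -37/(-22)*(-134) + 32 = -37*(-1/22)*(-134) + 32 = (37/22)*(-134) + 32 = -2479/11 + 32 = -2127/11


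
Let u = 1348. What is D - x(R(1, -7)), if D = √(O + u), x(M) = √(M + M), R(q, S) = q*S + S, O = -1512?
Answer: 2*I*(√41 - √7) ≈ 7.5147*I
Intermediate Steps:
R(q, S) = S + S*q (R(q, S) = S*q + S = S + S*q)
x(M) = √2*√M (x(M) = √(2*M) = √2*√M)
D = 2*I*√41 (D = √(-1512 + 1348) = √(-164) = 2*I*√41 ≈ 12.806*I)
D - x(R(1, -7)) = 2*I*√41 - √2*√(-7*(1 + 1)) = 2*I*√41 - √2*√(-7*2) = 2*I*√41 - √2*√(-14) = 2*I*√41 - √2*I*√14 = 2*I*√41 - 2*I*√7 = -2*I*√7 + 2*I*√41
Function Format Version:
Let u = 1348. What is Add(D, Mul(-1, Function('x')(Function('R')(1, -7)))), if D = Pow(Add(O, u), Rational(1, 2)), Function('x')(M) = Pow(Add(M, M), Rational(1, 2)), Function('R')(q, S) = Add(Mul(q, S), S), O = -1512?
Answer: Mul(2, I, Add(Pow(41, Rational(1, 2)), Mul(-1, Pow(7, Rational(1, 2))))) ≈ Mul(7.5147, I)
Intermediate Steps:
Function('R')(q, S) = Add(S, Mul(S, q)) (Function('R')(q, S) = Add(Mul(S, q), S) = Add(S, Mul(S, q)))
Function('x')(M) = Mul(Pow(2, Rational(1, 2)), Pow(M, Rational(1, 2))) (Function('x')(M) = Pow(Mul(2, M), Rational(1, 2)) = Mul(Pow(2, Rational(1, 2)), Pow(M, Rational(1, 2))))
D = Mul(2, I, Pow(41, Rational(1, 2))) (D = Pow(Add(-1512, 1348), Rational(1, 2)) = Pow(-164, Rational(1, 2)) = Mul(2, I, Pow(41, Rational(1, 2))) ≈ Mul(12.806, I))
Add(D, Mul(-1, Function('x')(Function('R')(1, -7)))) = Add(Mul(2, I, Pow(41, Rational(1, 2))), Mul(-1, Mul(Pow(2, Rational(1, 2)), Pow(Mul(-7, Add(1, 1)), Rational(1, 2))))) = Add(Mul(2, I, Pow(41, Rational(1, 2))), Mul(-1, Mul(Pow(2, Rational(1, 2)), Pow(Mul(-7, 2), Rational(1, 2))))) = Add(Mul(2, I, Pow(41, Rational(1, 2))), Mul(-1, Mul(Pow(2, Rational(1, 2)), Pow(-14, Rational(1, 2))))) = Add(Mul(2, I, Pow(41, Rational(1, 2))), Mul(-1, Mul(Pow(2, Rational(1, 2)), Mul(I, Pow(14, Rational(1, 2)))))) = Add(Mul(2, I, Pow(41, Rational(1, 2))), Mul(-1, Mul(2, I, Pow(7, Rational(1, 2))))) = Add(Mul(2, I, Pow(41, Rational(1, 2))), Mul(-2, I, Pow(7, Rational(1, 2)))) = Add(Mul(-2, I, Pow(7, Rational(1, 2))), Mul(2, I, Pow(41, Rational(1, 2))))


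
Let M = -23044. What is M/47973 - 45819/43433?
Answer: -3198944939/2083611309 ≈ -1.5353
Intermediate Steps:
M/47973 - 45819/43433 = -23044/47973 - 45819/43433 = -3198944939/2083611309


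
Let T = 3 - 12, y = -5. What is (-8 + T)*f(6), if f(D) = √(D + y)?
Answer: -17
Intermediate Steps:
T = -9
f(D) = √(-5 + D) (f(D) = √(D - 5) = √(-5 + D))
(-8 + T)*f(6) = (-8 - 9)*√(-5 + 6) = -17*√1 = -17*1 = -17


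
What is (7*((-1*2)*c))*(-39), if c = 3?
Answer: 1638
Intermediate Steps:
(7*((-1*2)*c))*(-39) = (7*(-1*2*3))*(-39) = (7*(-2*3))*(-39) = (7*(-6))*(-39) = -42*(-39) = 1638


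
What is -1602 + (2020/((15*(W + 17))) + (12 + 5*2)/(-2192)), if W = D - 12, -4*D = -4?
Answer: -15580835/9864 ≈ -1579.6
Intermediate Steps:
D = 1 (D = -¼*(-4) = 1)
W = -11 (W = 1 - 12 = -11)
-1602 + (2020/((15*(W + 17))) + (12 + 5*2)/(-2192)) = -1602 + (2020/((15*(-11 + 17))) + (12 + 5*2)/(-2192)) = -1602 + (2020/((15*6)) + (12 + 10)*(-1/2192)) = -1602 + (2020/90 + 22*(-1/2192)) = -1602 + (2020*(1/90) - 11/1096) = -1602 + (202/9 - 11/1096) = -1602 + 221293/9864 = -15580835/9864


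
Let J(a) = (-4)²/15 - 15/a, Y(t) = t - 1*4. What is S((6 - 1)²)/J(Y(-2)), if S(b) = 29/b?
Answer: 174/535 ≈ 0.32523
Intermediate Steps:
Y(t) = -4 + t (Y(t) = t - 4 = -4 + t)
J(a) = 16/15 - 15/a (J(a) = 16*(1/15) - 15/a = 16/15 - 15/a)
S((6 - 1)²)/J(Y(-2)) = (29/((6 - 1)²))/(16/15 - 15/(-4 - 2)) = (29/(5²))/(16/15 - 15/(-6)) = (29/25)/(16/15 - 15*(-⅙)) = (29*(1/25))/(16/15 + 5/2) = 29/(25*(107/30)) = (29/25)*(30/107) = 174/535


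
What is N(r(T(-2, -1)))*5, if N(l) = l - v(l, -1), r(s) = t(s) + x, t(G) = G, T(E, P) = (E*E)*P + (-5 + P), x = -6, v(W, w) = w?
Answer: -75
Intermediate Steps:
T(E, P) = -5 + P + P*E² (T(E, P) = E²*P + (-5 + P) = P*E² + (-5 + P) = -5 + P + P*E²)
r(s) = -6 + s (r(s) = s - 6 = -6 + s)
N(l) = 1 + l (N(l) = l - 1*(-1) = l + 1 = 1 + l)
N(r(T(-2, -1)))*5 = (1 + (-6 + (-5 - 1 - 1*(-2)²)))*5 = (1 + (-6 + (-5 - 1 - 1*4)))*5 = (1 + (-6 + (-5 - 1 - 4)))*5 = (1 + (-6 - 10))*5 = (1 - 16)*5 = -15*5 = -75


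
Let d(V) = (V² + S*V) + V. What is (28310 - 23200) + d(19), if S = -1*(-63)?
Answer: 6687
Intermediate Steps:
S = 63
d(V) = V² + 64*V (d(V) = (V² + 63*V) + V = V² + 64*V)
(28310 - 23200) + d(19) = (28310 - 23200) + 19*(64 + 19) = 5110 + 19*83 = 5110 + 1577 = 6687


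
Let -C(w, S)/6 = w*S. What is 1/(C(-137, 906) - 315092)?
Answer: 1/429640 ≈ 2.3275e-6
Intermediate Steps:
C(w, S) = -6*S*w (C(w, S) = -6*w*S = -6*S*w)
1/(C(-137, 906) - 315092) = 1/(-6*906*(-137) - 315092) = 1/(744732 - 315092) = 1/429640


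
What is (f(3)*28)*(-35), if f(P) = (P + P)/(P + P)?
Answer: -980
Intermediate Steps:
f(P) = 1 (f(P) = (2*P)/((2*P)) = (2*P)*(1/(2*P)) = 1)
(f(3)*28)*(-35) = (1*28)*(-35) = 28*(-35) = -980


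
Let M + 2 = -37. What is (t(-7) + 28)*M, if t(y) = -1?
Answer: -1053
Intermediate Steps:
M = -39 (M = -2 - 37 = -39)
(t(-7) + 28)*M = (-1 + 28)*(-39) = 27*(-39) = -1053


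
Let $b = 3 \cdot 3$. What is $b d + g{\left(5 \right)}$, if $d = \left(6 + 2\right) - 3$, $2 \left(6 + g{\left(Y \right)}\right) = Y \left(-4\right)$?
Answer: $29$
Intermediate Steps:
$b = 9$
$g{\left(Y \right)} = -6 - 2 Y$ ($g{\left(Y \right)} = -6 + \frac{Y \left(-4\right)}{2} = -6 + \frac{\left(-4\right) Y}{2} = -6 - 2 Y$)
$d = 5$ ($d = 8 - 3 = 5$)
$b d + g{\left(5 \right)} = 9 \cdot 5 - 16 = 45 - 16 = 29$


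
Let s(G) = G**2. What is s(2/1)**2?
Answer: 16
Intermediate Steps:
s(2/1)**2 = ((2/1)**2)**2 = ((2*1)**2)**2 = (2**2)**2 = 4**2 = 16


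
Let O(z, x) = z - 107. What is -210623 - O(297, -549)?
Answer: -210813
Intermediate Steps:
O(z, x) = -107 + z
-210623 - O(297, -549) = -210623 - (-107 + 297) = -210623 - 1*190 = -210623 - 190 = -210813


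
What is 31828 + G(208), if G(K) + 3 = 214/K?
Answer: 3309907/104 ≈ 31826.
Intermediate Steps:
G(K) = -3 + 214/K
31828 + G(208) = 31828 + (-3 + 214/208) = 31828 + (-3 + 214*(1/208)) = 31828 + (-3 + 107/104) = 31828 - 205/104 = 3309907/104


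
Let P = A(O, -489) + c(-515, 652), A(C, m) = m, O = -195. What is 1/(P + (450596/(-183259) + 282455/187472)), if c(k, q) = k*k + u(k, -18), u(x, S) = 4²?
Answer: 34355931248/9095768798058029 ≈ 3.7771e-6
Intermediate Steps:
u(x, S) = 16
c(k, q) = 16 + k² (c(k, q) = k*k + 16 = k² + 16 = 16 + k²)
P = 264752 (P = -489 + (16 + (-515)²) = -489 + (16 + 265225) = -489 + 265241 = 264752)
1/(P + (450596/(-183259) + 282455/187472)) = 1/(264752 + (450596/(-183259) + 282455/187472)) = 1/(264752 + (450596*(-1/183259) + 282455*(1/187472))) = 1/(264752 + (-450596/183259 + 282455/187472)) = 1/(264752 - 32711712467/34355931248) = 1/(9095768798058029/34355931248) = 34355931248/9095768798058029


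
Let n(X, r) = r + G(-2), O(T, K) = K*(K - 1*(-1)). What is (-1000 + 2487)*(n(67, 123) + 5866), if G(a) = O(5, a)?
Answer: 8908617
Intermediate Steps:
O(T, K) = K*(1 + K) (O(T, K) = K*(K + 1) = K*(1 + K))
G(a) = a*(1 + a)
n(X, r) = 2 + r (n(X, r) = r - 2*(1 - 2) = r - 2*(-1) = r + 2 = 2 + r)
(-1000 + 2487)*(n(67, 123) + 5866) = (-1000 + 2487)*((2 + 123) + 5866) = 1487*(125 + 5866) = 1487*5991 = 8908617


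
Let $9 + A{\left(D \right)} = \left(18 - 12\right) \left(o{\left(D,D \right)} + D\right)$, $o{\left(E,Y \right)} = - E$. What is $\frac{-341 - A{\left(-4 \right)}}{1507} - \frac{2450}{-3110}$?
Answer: $\frac{265963}{468677} \approx 0.56748$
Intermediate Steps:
$A{\left(D \right)} = -9$ ($A{\left(D \right)} = -9 + \left(18 - 12\right) \left(- D + D\right) = -9 + 6 \cdot 0 = -9 + 0 = -9$)
$\frac{-341 - A{\left(-4 \right)}}{1507} - \frac{2450}{-3110} = \frac{-341 - -9}{1507} - \frac{2450}{-3110} = \left(-341 + 9\right) \frac{1}{1507} - - \frac{245}{311} = \left(-332\right) \frac{1}{1507} + \frac{245}{311} = - \frac{332}{1507} + \frac{245}{311} = \frac{265963}{468677}$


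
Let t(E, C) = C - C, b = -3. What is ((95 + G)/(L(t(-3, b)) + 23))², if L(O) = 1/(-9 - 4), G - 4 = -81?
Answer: 13689/22201 ≈ 0.61659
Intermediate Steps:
G = -77 (G = 4 - 81 = -77)
t(E, C) = 0
L(O) = -1/13 (L(O) = 1/(-13) = -1/13)
((95 + G)/(L(t(-3, b)) + 23))² = ((95 - 77)/(-1/13 + 23))² = (18/(298/13))² = (18*(13/298))² = (117/149)² = 13689/22201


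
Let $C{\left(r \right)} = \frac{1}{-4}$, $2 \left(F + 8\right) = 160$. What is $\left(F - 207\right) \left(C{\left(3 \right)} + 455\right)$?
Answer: $- \frac{245565}{4} \approx -61391.0$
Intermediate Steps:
$F = 72$ ($F = -8 + \frac{1}{2} \cdot 160 = -8 + 80 = 72$)
$C{\left(r \right)} = - \frac{1}{4}$
$\left(F - 207\right) \left(C{\left(3 \right)} + 455\right) = \left(72 - 207\right) \left(- \frac{1}{4} + 455\right) = \left(-135\right) \frac{1819}{4} = - \frac{245565}{4}$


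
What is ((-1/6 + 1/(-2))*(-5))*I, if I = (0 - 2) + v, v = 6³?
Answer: 2140/3 ≈ 713.33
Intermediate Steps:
v = 216
I = 214 (I = (0 - 2) + 216 = -2 + 216 = 214)
((-1/6 + 1/(-2))*(-5))*I = ((-1/6 + 1/(-2))*(-5))*214 = ((-1*⅙ + 1*(-½))*(-5))*214 = ((-⅙ - ½)*(-5))*214 = -⅔*(-5)*214 = (10/3)*214 = 2140/3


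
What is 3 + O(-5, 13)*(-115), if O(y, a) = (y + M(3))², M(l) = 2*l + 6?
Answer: -5632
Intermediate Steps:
M(l) = 6 + 2*l
O(y, a) = (12 + y)² (O(y, a) = (y + (6 + 2*3))² = (y + (6 + 6))² = (y + 12)² = (12 + y)²)
3 + O(-5, 13)*(-115) = 3 + (12 - 5)²*(-115) = 3 + 7²*(-115) = 3 + 49*(-115) = 3 - 5635 = -5632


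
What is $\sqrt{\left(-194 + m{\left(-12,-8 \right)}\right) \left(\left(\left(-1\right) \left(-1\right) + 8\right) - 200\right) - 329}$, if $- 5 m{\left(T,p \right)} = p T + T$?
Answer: $\frac{\sqrt{998345}}{5} \approx 199.83$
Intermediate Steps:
$m{\left(T,p \right)} = - \frac{T}{5} - \frac{T p}{5}$ ($m{\left(T,p \right)} = - \frac{p T + T}{5} = - \frac{T p + T}{5} = - \frac{T + T p}{5} = - \frac{T}{5} - \frac{T p}{5}$)
$\sqrt{\left(-194 + m{\left(-12,-8 \right)}\right) \left(\left(\left(-1\right) \left(-1\right) + 8\right) - 200\right) - 329} = \sqrt{\left(-194 - - \frac{12 \left(1 - 8\right)}{5}\right) \left(\left(\left(-1\right) \left(-1\right) + 8\right) - 200\right) - 329} = \sqrt{\left(-194 - \left(- \frac{12}{5}\right) \left(-7\right)\right) \left(\left(1 + 8\right) - 200\right) - 329} = \sqrt{\left(-194 - \frac{84}{5}\right) \left(9 - 200\right) - 329} = \sqrt{\left(- \frac{1054}{5}\right) \left(-191\right) - 329} = \sqrt{\frac{201314}{5} - 329} = \sqrt{\frac{199669}{5}} = \frac{\sqrt{998345}}{5}$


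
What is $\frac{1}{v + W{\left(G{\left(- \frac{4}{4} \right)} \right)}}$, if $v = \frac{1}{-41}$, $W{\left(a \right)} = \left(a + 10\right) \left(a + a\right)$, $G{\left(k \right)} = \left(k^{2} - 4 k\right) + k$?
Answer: $\frac{41}{4591} \approx 0.0089305$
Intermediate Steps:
$G{\left(k \right)} = k^{2} - 3 k$
$W{\left(a \right)} = 2 a \left(10 + a\right)$ ($W{\left(a \right)} = \left(10 + a\right) 2 a = 2 a \left(10 + a\right)$)
$v = - \frac{1}{41} \approx -0.02439$
$\frac{1}{v + W{\left(G{\left(- \frac{4}{4} \right)} \right)}} = \frac{1}{- \frac{1}{41} + 2 - \frac{4}{4} \left(-3 - \frac{4}{4}\right) \left(10 + - \frac{4}{4} \left(-3 - \frac{4}{4}\right)\right)} = \frac{1}{- \frac{1}{41} + 2 \left(-4\right) \frac{1}{4} \left(-3 - 1\right) \left(10 + \left(-4\right) \frac{1}{4} \left(-3 - 1\right)\right)} = \frac{1}{- \frac{1}{41} + 2 \left(- (-3 - 1)\right) \left(10 - \left(-3 - 1\right)\right)} = \frac{1}{- \frac{1}{41} + 2 \left(\left(-1\right) \left(-4\right)\right) \left(10 - -4\right)} = \frac{1}{- \frac{1}{41} + 2 \cdot 4 \left(10 + 4\right)} = \frac{1}{- \frac{1}{41} + 2 \cdot 4 \cdot 14} = \frac{1}{- \frac{1}{41} + 112} = \frac{1}{\frac{4591}{41}} = \frac{41}{4591}$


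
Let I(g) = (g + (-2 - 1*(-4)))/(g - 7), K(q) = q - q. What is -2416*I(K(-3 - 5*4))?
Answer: 4832/7 ≈ 690.29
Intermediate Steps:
K(q) = 0
I(g) = (2 + g)/(-7 + g) (I(g) = (g + (-2 + 4))/(-7 + g) = (g + 2)/(-7 + g) = (2 + g)/(-7 + g))
-2416*I(K(-3 - 5*4)) = -2416*(2 + 0)/(-7 + 0) = -2416*2/(-7) = -(-2416)*2/7 = -2416*(-2/7) = 4832/7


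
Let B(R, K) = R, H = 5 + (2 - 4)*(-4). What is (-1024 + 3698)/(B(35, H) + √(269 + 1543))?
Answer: -93590/587 + 5348*√453/587 ≈ 34.473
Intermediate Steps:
H = 13 (H = 5 - 2*(-4) = 5 + 8 = 13)
(-1024 + 3698)/(B(35, H) + √(269 + 1543)) = (-1024 + 3698)/(35 + √(269 + 1543)) = 2674/(35 + √1812) = 2674/(35 + 2*√453)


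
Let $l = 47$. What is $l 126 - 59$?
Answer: $5863$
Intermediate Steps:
$l 126 - 59 = 47 \cdot 126 - 59 = 5922 - 59 = 5863$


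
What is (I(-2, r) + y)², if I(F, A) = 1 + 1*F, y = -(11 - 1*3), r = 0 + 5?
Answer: 81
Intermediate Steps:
r = 5
y = -8 (y = -(11 - 3) = -1*8 = -8)
I(F, A) = 1 + F
(I(-2, r) + y)² = ((1 - 2) - 8)² = (-1 - 8)² = (-9)² = 81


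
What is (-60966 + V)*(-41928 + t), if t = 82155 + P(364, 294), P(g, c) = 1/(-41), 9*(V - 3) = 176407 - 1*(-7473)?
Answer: -601645387822/369 ≈ -1.6305e+9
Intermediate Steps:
V = 183907/9 (V = 3 + (176407 - 1*(-7473))/9 = 3 + (176407 + 7473)/9 = 3 + (⅑)*183880 = 3 + 183880/9 = 183907/9 ≈ 20434.)
P(g, c) = -1/41
t = 3368354/41 (t = 82155 - 1/41 = 3368354/41 ≈ 82155.)
(-60966 + V)*(-41928 + t) = (-60966 + 183907/9)*(-41928 + 3368354/41) = -364787/9*1649306/41 = -601645387822/369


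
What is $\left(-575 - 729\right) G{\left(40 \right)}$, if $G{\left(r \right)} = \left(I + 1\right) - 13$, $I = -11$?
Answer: $29992$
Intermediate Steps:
$G{\left(r \right)} = -23$ ($G{\left(r \right)} = \left(-11 + 1\right) - 13 = -10 - 13 = -23$)
$\left(-575 - 729\right) G{\left(40 \right)} = \left(-575 - 729\right) \left(-23\right) = \left(-1304\right) \left(-23\right) = 29992$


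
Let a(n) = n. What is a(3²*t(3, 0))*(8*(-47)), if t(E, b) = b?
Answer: 0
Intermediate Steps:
a(3²*t(3, 0))*(8*(-47)) = (3²*0)*(8*(-47)) = (9*0)*(-376) = 0*(-376) = 0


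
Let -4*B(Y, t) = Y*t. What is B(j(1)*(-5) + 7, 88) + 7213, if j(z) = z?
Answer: 7169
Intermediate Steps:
B(Y, t) = -Y*t/4
B(j(1)*(-5) + 7, 88) + 7213 = -1/4*(1*(-5) + 7)*88 + 7213 = -1/4*(-5 + 7)*88 + 7213 = -1/4*2*88 + 7213 = -44 + 7213 = 7169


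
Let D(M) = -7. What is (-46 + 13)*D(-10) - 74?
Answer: 157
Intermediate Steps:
(-46 + 13)*D(-10) - 74 = (-46 + 13)*(-7) - 74 = -33*(-7) - 74 = 231 - 74 = 157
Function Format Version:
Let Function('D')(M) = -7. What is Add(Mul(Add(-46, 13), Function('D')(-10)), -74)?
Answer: 157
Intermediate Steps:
Add(Mul(Add(-46, 13), Function('D')(-10)), -74) = Add(Mul(Add(-46, 13), -7), -74) = Add(Mul(-33, -7), -74) = Add(231, -74) = 157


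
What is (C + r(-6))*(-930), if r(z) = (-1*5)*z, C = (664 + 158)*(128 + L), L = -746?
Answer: 472408380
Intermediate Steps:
C = -507996 (C = (664 + 158)*(128 - 746) = 822*(-618) = -507996)
r(z) = -5*z
(C + r(-6))*(-930) = (-507996 - 5*(-6))*(-930) = (-507996 + 30)*(-930) = -507966*(-930) = 472408380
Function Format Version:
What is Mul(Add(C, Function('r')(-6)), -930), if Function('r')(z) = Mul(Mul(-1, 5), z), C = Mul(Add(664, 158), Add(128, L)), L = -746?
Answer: 472408380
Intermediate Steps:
C = -507996 (C = Mul(Add(664, 158), Add(128, -746)) = Mul(822, -618) = -507996)
Function('r')(z) = Mul(-5, z)
Mul(Add(C, Function('r')(-6)), -930) = Mul(Add(-507996, Mul(-5, -6)), -930) = Mul(Add(-507996, 30), -930) = Mul(-507966, -930) = 472408380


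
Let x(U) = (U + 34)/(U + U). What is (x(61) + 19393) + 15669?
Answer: 4277659/122 ≈ 35063.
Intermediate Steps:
x(U) = (34 + U)/(2*U) (x(U) = (34 + U)/((2*U)) = (34 + U)*(1/(2*U)) = (34 + U)/(2*U))
(x(61) + 19393) + 15669 = ((½)*(34 + 61)/61 + 19393) + 15669 = ((½)*(1/61)*95 + 19393) + 15669 = (95/122 + 19393) + 15669 = 2366041/122 + 15669 = 4277659/122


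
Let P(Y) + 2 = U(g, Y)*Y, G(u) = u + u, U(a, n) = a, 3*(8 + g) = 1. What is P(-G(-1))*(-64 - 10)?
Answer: 3848/3 ≈ 1282.7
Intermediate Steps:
g = -23/3 (g = -8 + (⅓)*1 = -8 + ⅓ = -23/3 ≈ -7.6667)
G(u) = 2*u
P(Y) = -2 - 23*Y/3
P(-G(-1))*(-64 - 10) = (-2 - (-23)*2*(-1)/3)*(-64 - 10) = (-2 - (-23)*(-2)/3)*(-74) = (-2 - 23/3*2)*(-74) = (-2 - 46/3)*(-74) = -52/3*(-74) = 3848/3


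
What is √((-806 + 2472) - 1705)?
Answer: I*√39 ≈ 6.245*I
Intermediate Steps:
√((-806 + 2472) - 1705) = √(1666 - 1705) = √(-39) = I*√39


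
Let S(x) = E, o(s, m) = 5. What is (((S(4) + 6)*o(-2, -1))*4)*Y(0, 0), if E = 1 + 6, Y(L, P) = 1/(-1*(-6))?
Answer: 130/3 ≈ 43.333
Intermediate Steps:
Y(L, P) = ⅙ (Y(L, P) = 1/6 = 1*(⅙) = ⅙)
E = 7
S(x) = 7
(((S(4) + 6)*o(-2, -1))*4)*Y(0, 0) = (((7 + 6)*5)*4)*(⅙) = ((13*5)*4)*(⅙) = (65*4)*(⅙) = 260*(⅙) = 130/3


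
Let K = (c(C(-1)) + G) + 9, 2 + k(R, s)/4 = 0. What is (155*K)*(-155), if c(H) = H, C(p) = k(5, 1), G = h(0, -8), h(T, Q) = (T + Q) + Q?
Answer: 360375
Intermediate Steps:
h(T, Q) = T + 2*Q (h(T, Q) = (Q + T) + Q = T + 2*Q)
G = -16 (G = 0 + 2*(-8) = 0 - 16 = -16)
k(R, s) = -8 (k(R, s) = -8 + 4*0 = -8 + 0 = -8)
C(p) = -8
K = -15 (K = (-8 - 16) + 9 = -24 + 9 = -15)
(155*K)*(-155) = (155*(-15))*(-155) = -2325*(-155) = 360375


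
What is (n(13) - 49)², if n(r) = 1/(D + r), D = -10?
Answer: 21316/9 ≈ 2368.4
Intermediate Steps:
n(r) = 1/(-10 + r)
(n(13) - 49)² = (1/(-10 + 13) - 49)² = (1/3 - 49)² = (⅓ - 49)² = (-146/3)² = 21316/9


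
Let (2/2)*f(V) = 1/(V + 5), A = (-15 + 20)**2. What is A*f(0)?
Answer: 5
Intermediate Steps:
A = 25 (A = 5**2 = 25)
f(V) = 1/(5 + V) (f(V) = 1/(V + 5) = 1/(5 + V))
A*f(0) = 25/(5 + 0) = 25/5 = 25*(1/5) = 5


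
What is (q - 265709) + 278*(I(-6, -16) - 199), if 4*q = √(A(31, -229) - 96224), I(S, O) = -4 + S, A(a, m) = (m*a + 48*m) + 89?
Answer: -323811 + I*√114226/4 ≈ -3.2381e+5 + 84.493*I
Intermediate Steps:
A(a, m) = 89 + 48*m + a*m (A(a, m) = (a*m + 48*m) + 89 = (48*m + a*m) + 89 = 89 + 48*m + a*m)
q = I*√114226/4 (q = √((89 + 48*(-229) + 31*(-229)) - 96224)/4 = √((89 - 10992 - 7099) - 96224)/4 = √(-18002 - 96224)/4 = √(-114226)/4 = (I*√114226)/4 = I*√114226/4 ≈ 84.493*I)
(q - 265709) + 278*(I(-6, -16) - 199) = (I*√114226/4 - 265709) + 278*((-4 - 6) - 199) = (-265709 + I*√114226/4) + 278*(-10 - 199) = (-265709 + I*√114226/4) + 278*(-209) = (-265709 + I*√114226/4) - 58102 = -323811 + I*√114226/4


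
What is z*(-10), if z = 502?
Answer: -5020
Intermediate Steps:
z*(-10) = 502*(-10) = -5020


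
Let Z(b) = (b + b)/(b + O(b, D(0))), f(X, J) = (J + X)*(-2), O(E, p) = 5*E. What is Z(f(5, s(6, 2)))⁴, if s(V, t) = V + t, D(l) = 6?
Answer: 1/81 ≈ 0.012346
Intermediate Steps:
f(X, J) = -2*J - 2*X
Z(b) = ⅓ (Z(b) = (b + b)/(b + 5*b) = (2*b)/((6*b)) = (2*b)*(1/(6*b)) = ⅓)
Z(f(5, s(6, 2)))⁴ = (⅓)⁴ = 1/81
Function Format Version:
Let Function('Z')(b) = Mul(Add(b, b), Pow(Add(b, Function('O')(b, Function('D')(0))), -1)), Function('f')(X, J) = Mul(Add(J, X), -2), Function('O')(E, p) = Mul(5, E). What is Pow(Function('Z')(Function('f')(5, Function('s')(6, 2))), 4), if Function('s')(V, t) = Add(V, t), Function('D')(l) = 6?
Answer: Rational(1, 81) ≈ 0.012346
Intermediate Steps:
Function('f')(X, J) = Add(Mul(-2, J), Mul(-2, X))
Function('Z')(b) = Rational(1, 3) (Function('Z')(b) = Mul(Add(b, b), Pow(Add(b, Mul(5, b)), -1)) = Mul(Mul(2, b), Pow(Mul(6, b), -1)) = Mul(Mul(2, b), Mul(Rational(1, 6), Pow(b, -1))) = Rational(1, 3))
Pow(Function('Z')(Function('f')(5, Function('s')(6, 2))), 4) = Pow(Rational(1, 3), 4) = Rational(1, 81)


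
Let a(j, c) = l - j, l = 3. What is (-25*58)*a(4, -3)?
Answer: 1450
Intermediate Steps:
a(j, c) = 3 - j
(-25*58)*a(4, -3) = (-25*58)*(3 - 1*4) = -1450*(3 - 4) = -1450*(-1) = 1450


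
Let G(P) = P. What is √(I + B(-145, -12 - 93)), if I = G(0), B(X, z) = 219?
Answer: √219 ≈ 14.799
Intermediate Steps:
I = 0
√(I + B(-145, -12 - 93)) = √(0 + 219) = √219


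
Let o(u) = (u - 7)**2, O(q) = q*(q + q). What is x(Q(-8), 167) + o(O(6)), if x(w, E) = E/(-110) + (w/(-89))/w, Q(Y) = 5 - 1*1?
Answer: 41347777/9790 ≈ 4223.5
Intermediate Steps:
Q(Y) = 4 (Q(Y) = 5 - 1 = 4)
O(q) = 2*q**2 (O(q) = q*(2*q) = 2*q**2)
x(w, E) = -1/89 - E/110 (x(w, E) = E*(-1/110) + (w*(-1/89))/w = -E/110 + (-w/89)/w = -E/110 - 1/89 = -1/89 - E/110)
o(u) = (-7 + u)**2
x(Q(-8), 167) + o(O(6)) = (-1/89 - 1/110*167) + (-7 + 2*6**2)**2 = (-1/89 - 167/110) + (-7 + 2*36)**2 = -14973/9790 + (-7 + 72)**2 = -14973/9790 + 65**2 = -14973/9790 + 4225 = 41347777/9790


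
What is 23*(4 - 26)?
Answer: -506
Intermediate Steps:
23*(4 - 26) = 23*(-22) = -506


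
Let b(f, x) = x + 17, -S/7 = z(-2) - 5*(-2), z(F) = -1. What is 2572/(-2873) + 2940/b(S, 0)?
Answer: 494288/2873 ≈ 172.05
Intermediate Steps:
S = -63 (S = -7*(-1 - 5*(-2)) = -7*(-1 + 10) = -7*9 = -63)
b(f, x) = 17 + x
2572/(-2873) + 2940/b(S, 0) = 2572/(-2873) + 2940/(17 + 0) = 2572*(-1/2873) + 2940/17 = -2572/2873 + 2940*(1/17) = -2572/2873 + 2940/17 = 494288/2873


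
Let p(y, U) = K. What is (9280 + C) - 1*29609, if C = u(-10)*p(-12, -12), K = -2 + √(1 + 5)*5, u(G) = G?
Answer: -20309 - 50*√6 ≈ -20431.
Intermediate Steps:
K = -2 + 5*√6 (K = -2 + √6*5 = -2 + 5*√6 ≈ 10.247)
p(y, U) = -2 + 5*√6
C = 20 - 50*√6 (C = -10*(-2 + 5*√6) = 20 - 50*√6 ≈ -102.47)
(9280 + C) - 1*29609 = (9280 + (20 - 50*√6)) - 1*29609 = (9300 - 50*√6) - 29609 = -20309 - 50*√6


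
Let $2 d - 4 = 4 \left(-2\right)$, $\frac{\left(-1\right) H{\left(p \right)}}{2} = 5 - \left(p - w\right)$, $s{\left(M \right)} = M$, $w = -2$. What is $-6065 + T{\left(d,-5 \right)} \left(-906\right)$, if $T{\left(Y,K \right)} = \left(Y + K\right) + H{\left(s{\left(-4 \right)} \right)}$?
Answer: $12961$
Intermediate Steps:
$H{\left(p \right)} = -6 + 2 p$ ($H{\left(p \right)} = - 2 \left(5 - \left(2 + p\right)\right) = - 2 \left(3 - p\right) = -6 + 2 p$)
$d = -2$ ($d = 2 + \frac{4 \left(-2\right)}{2} = 2 + \frac{1}{2} \left(-8\right) = 2 - 4 = -2$)
$T{\left(Y,K \right)} = -14 + K + Y$ ($T{\left(Y,K \right)} = \left(Y + K\right) + \left(-6 + 2 \left(-4\right)\right) = \left(K + Y\right) - 14 = -14 + K + Y$)
$-6065 + T{\left(d,-5 \right)} \left(-906\right) = -6065 + \left(-14 - 5 - 2\right) \left(-906\right) = -6065 - -19026 = -6065 + 19026 = 12961$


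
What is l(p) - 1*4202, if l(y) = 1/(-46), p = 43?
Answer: -193293/46 ≈ -4202.0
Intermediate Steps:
l(y) = -1/46
l(p) - 1*4202 = -1/46 - 1*4202 = -1/46 - 4202 = -193293/46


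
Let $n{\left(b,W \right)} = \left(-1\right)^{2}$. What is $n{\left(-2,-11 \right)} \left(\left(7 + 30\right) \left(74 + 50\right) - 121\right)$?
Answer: $4467$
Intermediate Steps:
$n{\left(b,W \right)} = 1$
$n{\left(-2,-11 \right)} \left(\left(7 + 30\right) \left(74 + 50\right) - 121\right) = 1 \left(\left(7 + 30\right) \left(74 + 50\right) - 121\right) = 1 \left(37 \cdot 124 - 121\right) = 1 \left(4588 - 121\right) = 1 \cdot 4467 = 4467$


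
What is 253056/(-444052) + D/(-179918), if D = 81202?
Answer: -10198404989/9986618467 ≈ -1.0212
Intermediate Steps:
253056/(-444052) + D/(-179918) = 253056/(-444052) + 81202/(-179918) = 253056*(-1/444052) + 81202*(-1/179918) = -63264/111013 - 40601/89959 = -10198404989/9986618467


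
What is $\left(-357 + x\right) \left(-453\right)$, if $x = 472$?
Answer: $-52095$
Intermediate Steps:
$\left(-357 + x\right) \left(-453\right) = \left(-357 + 472\right) \left(-453\right) = 115 \left(-453\right) = -52095$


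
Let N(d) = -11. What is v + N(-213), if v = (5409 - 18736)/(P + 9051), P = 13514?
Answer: -261542/22565 ≈ -11.591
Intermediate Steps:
v = -13327/22565 (v = (5409 - 18736)/(13514 + 9051) = -13327/22565 ≈ -0.59060)
v + N(-213) = -13327/22565 - 11 = -261542/22565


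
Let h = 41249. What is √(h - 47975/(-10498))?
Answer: √4546473598546/10498 ≈ 203.11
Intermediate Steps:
√(h - 47975/(-10498)) = √(41249 - 47975/(-10498)) = √(41249 - 47975*(-1/10498)) = √(41249 + 47975/10498) = √(433079977/10498) = √4546473598546/10498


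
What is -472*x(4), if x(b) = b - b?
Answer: 0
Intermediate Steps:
x(b) = 0
-472*x(4) = -472*0 = 0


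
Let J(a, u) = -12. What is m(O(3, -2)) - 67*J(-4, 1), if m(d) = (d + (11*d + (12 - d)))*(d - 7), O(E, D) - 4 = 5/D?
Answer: 2589/4 ≈ 647.25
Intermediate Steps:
O(E, D) = 4 + 5/D
m(d) = (-7 + d)*(12 + 11*d) (m(d) = (d + (12 + 10*d))*(-7 + d) = (12 + 11*d)*(-7 + d) = (-7 + d)*(12 + 11*d))
m(O(3, -2)) - 67*J(-4, 1) = (-84 - 65*(4 + 5/(-2)) + 11*(4 + 5/(-2))**2) - 67*(-12) = (-84 - 65*(4 + 5*(-1/2)) + 11*(4 + 5*(-1/2))**2) + 804 = (-84 - 65*(4 - 5/2) + 11*(4 - 5/2)**2) + 804 = (-84 - 65*3/2 + 11*(3/2)**2) + 804 = (-84 - 195/2 + 11*(9/4)) + 804 = (-84 - 195/2 + 99/4) + 804 = -627/4 + 804 = 2589/4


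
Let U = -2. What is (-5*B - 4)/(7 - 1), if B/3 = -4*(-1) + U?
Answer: -17/3 ≈ -5.6667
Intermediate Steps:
B = 6 (B = 3*(-4*(-1) - 2) = 3*(4 - 2) = 3*2 = 6)
(-5*B - 4)/(7 - 1) = (-5*6 - 4)/(7 - 1) = (-30 - 4)/6 = -34*⅙ = -17/3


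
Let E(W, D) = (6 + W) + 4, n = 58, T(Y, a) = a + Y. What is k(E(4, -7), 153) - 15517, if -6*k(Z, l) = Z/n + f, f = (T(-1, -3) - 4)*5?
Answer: -2698805/174 ≈ -15510.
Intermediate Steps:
T(Y, a) = Y + a
E(W, D) = 10 + W
f = -40 (f = ((-1 - 3) - 4)*5 = (-4 - 4)*5 = -8*5 = -40)
k(Z, l) = 20/3 - Z/348 (k(Z, l) = -(Z/58 - 40)/6 = -(-40 + Z/58)/6 = 20/3 - Z/348)
k(E(4, -7), 153) - 15517 = (20/3 - (10 + 4)/348) - 15517 = (20/3 - 1/348*14) - 15517 = (20/3 - 7/174) - 15517 = 1153/174 - 15517 = -2698805/174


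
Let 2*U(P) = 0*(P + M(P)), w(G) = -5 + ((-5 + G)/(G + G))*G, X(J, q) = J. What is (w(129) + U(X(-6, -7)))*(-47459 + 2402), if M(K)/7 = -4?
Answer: -2568249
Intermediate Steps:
M(K) = -28 (M(K) = 7*(-4) = -28)
w(G) = -15/2 + G/2 (w(G) = -5 + ((-5 + G)/((2*G)))*G = -5 + ((-5 + G)*(1/(2*G)))*G = -5 + ((-5 + G)/(2*G))*G = -5 + (-5/2 + G/2) = -15/2 + G/2)
U(P) = 0 (U(P) = (0*(P - 28))/2 = (0*(-28 + P))/2 = (½)*0 = 0)
(w(129) + U(X(-6, -7)))*(-47459 + 2402) = ((-15/2 + (½)*129) + 0)*(-47459 + 2402) = ((-15/2 + 129/2) + 0)*(-45057) = (57 + 0)*(-45057) = 57*(-45057) = -2568249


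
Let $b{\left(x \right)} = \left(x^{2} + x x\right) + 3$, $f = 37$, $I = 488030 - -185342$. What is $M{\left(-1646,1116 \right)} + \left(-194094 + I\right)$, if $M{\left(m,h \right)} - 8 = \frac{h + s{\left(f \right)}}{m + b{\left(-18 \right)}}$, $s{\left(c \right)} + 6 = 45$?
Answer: $\frac{95377683}{199} \approx 4.7929 \cdot 10^{5}$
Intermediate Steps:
$I = 673372$ ($I = 488030 + 185342 = 673372$)
$b{\left(x \right)} = 3 + 2 x^{2}$ ($b{\left(x \right)} = \left(x^{2} + x^{2}\right) + 3 = 2 x^{2} + 3 = 3 + 2 x^{2}$)
$s{\left(c \right)} = 39$ ($s{\left(c \right)} = -6 + 45 = 39$)
$M{\left(m,h \right)} = 8 + \frac{39 + h}{651 + m}$ ($M{\left(m,h \right)} = 8 + \frac{h + 39}{m + \left(3 + 2 \left(-18\right)^{2}\right)} = 8 + \frac{39 + h}{m + \left(3 + 2 \cdot 324\right)} = 8 + \frac{39 + h}{m + \left(3 + 648\right)} = 8 + \frac{39 + h}{m + 651} = 8 + \frac{39 + h}{651 + m}$)
$M{\left(-1646,1116 \right)} + \left(-194094 + I\right) = \frac{5247 + 1116 + 8 \left(-1646\right)}{651 - 1646} + \left(-194094 + 673372\right) = \frac{5247 + 1116 - 13168}{-995} + 479278 = \left(- \frac{1}{995}\right) \left(-6805\right) + 479278 = \frac{1361}{199} + 479278 = \frac{95377683}{199}$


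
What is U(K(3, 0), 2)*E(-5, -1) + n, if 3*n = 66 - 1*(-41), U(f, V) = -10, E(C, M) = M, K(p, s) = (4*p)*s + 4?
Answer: 137/3 ≈ 45.667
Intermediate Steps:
K(p, s) = 4 + 4*p*s (K(p, s) = 4*p*s + 4 = 4 + 4*p*s)
n = 107/3 (n = (66 - 1*(-41))/3 = (66 + 41)/3 = (⅓)*107 = 107/3 ≈ 35.667)
U(K(3, 0), 2)*E(-5, -1) + n = -10*(-1) + 107/3 = 10 + 107/3 = 137/3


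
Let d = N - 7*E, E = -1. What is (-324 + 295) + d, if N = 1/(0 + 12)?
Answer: -263/12 ≈ -21.917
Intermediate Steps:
N = 1/12 ≈ 0.083333
d = 85/12 (d = 1/12 - 7*(-1) = 1/12 + 7 = 85/12 ≈ 7.0833)
(-324 + 295) + d = (-324 + 295) + 85/12 = -29 + 85/12 = -263/12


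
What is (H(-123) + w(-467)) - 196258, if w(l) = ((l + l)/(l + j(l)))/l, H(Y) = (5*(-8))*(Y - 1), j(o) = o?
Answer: -89336167/467 ≈ -1.9130e+5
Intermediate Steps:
H(Y) = 40 - 40*Y (H(Y) = -40*(-1 + Y) = 40 - 40*Y)
w(l) = 1/l (w(l) = ((l + l)/(l + l))/l = ((2*l)/((2*l)))/l = ((2*l)*(1/(2*l)))/l = 1/l)
(H(-123) + w(-467)) - 196258 = ((40 - 40*(-123)) + 1/(-467)) - 196258 = ((40 + 4920) - 1/467) - 196258 = (4960 - 1/467) - 196258 = 2316319/467 - 196258 = -89336167/467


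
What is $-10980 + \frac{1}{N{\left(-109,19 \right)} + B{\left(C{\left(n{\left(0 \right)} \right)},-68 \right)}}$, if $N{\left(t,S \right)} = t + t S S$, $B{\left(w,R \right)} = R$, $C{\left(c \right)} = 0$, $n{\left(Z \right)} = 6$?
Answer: $- \frac{433995481}{39526} \approx -10980.0$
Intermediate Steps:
$N{\left(t,S \right)} = t + t S^{2}$
$-10980 + \frac{1}{N{\left(-109,19 \right)} + B{\left(C{\left(n{\left(0 \right)} \right)},-68 \right)}} = -10980 + \frac{1}{- 109 \left(1 + 19^{2}\right) - 68} = -10980 + \frac{1}{- 109 \left(1 + 361\right) - 68} = -10980 + \frac{1}{\left(-109\right) 362 - 68} = -10980 + \frac{1}{-39458 - 68} = -10980 + \frac{1}{-39526} = -10980 - \frac{1}{39526} = - \frac{433995481}{39526}$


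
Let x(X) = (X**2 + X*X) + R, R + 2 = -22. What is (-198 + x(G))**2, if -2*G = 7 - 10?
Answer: 189225/4 ≈ 47306.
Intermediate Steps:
R = -24 (R = -2 - 22 = -24)
G = 3/2 (G = -(7 - 10)/2 = -1/2*(-3) = 3/2 ≈ 1.5000)
x(X) = -24 + 2*X**2 (x(X) = (X**2 + X*X) - 24 = (X**2 + X**2) - 24 = 2*X**2 - 24 = -24 + 2*X**2)
(-198 + x(G))**2 = (-198 + (-24 + 2*(3/2)**2))**2 = (-198 + (-24 + 2*(9/4)))**2 = (-198 + (-24 + 9/2))**2 = (-198 - 39/2)**2 = (-435/2)**2 = 189225/4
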